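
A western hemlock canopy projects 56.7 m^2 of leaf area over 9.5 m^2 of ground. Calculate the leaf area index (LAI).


Formula: LAI = total leaf area / ground area  (dimensionless)
LAI = 56.7 m^2 / 9.5 m^2
LAI = 5.97

5.97


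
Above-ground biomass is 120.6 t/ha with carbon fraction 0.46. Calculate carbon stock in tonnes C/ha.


Formula: Carbon Stock = Biomass * Carbon Fraction
C = 120.6 t/ha * 0.46
C = 55.5 t C/ha

55.5


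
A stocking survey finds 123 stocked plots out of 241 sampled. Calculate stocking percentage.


Formula: Stocking % = stocked plots / total plots * 100
Stocking = 123 / 241 * 100
Stocking = 0.5104 * 100 = 51.0%

51.0


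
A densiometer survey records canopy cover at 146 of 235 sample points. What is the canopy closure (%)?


Formula: Canopy closure = covered points / total points * 100
Closure = 146 / 235 * 100
Closure = 0.6213 * 100 = 62.1%

62.1


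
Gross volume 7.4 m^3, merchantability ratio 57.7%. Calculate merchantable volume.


Formula: MV = V_total * (merchantable_pct / 100)
Merchantable fraction = 57.7% / 100 = 0.577
MV = 7.4 m^3 * 0.577 = 4.27 m^3

4.27


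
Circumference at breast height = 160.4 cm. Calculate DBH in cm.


Formula: DBH = C / pi
DBH = 160.4 / pi
pi = 3.14159...
DBH = 51.1 cm

51.1


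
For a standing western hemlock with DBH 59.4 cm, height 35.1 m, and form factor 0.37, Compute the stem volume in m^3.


Formula: V = pi * (DBH/200)^2 * H * ff
Radius = DBH/200 = 59.4/200 = 0.297 m
Radius^2 = 0.297^2 = 0.088209 m^2
V = pi * 0.088209 * 35.1 * 0.37
V = 3.599 m^3

3.599


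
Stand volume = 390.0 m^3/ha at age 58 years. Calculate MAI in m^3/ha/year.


Formula: MAI = Total Volume / Stand Age
MAI = 390.0 m^3/ha / 58 years
MAI = 6.72 m^3/ha/year

6.72


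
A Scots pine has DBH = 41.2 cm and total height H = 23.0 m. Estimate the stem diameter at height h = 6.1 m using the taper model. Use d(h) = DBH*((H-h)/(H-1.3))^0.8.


Taper: d(h) = DBH * ((H - h) / (H - 1.3))^0.8
Numerator = H - h = 23.0 - 6.1 = 16.9 m
Denominator = H - 1.3 = 23.0 - 1.3 = 21.7 m
Ratio = 16.9 / 21.7 = 0.7788
d = 41.2 * 0.7788^0.8 = 33.7 cm

33.7


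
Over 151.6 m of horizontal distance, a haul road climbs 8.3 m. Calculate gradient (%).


Formula: Gradient = rise / run * 100
Gradient = 8.3 / 151.6 * 100 = 5.5%

5.5


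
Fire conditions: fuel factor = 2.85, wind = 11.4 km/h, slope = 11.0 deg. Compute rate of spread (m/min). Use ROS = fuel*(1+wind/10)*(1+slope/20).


Formula: ROS = fuel * (1 + wind/10) * (1 + slope/20)
Wind factor = 1 + 11.4/10 = 2.14
Slope factor = 1 + 11.0/20 = 1.55
ROS = 2.85 * 2.14 * 1.55 = 9.45 m/min

9.45


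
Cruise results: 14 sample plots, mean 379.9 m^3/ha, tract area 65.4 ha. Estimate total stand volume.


Formula: Total Volume = Mean Volume per ha * Total Area
Total Volume = 379.9 m^3/ha * 65.4 ha
Total Volume = 24845 m^3

24845


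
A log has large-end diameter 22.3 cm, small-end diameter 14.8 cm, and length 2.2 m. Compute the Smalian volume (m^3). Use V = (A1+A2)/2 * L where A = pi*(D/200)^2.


Smalian: V = (A1 + A2)/2 * L,  A = pi*(D/200)^2
A1 = pi*(22.3/200)^2 = 0.039057 m^2
A2 = pi*(14.8/200)^2 = 0.017203 m^2
V = (0.039057+0.017203)/2*2.2 = 0.0619 m^3

0.0619


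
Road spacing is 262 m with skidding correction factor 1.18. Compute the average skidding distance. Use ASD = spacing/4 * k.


Formula: ASD = (spacing / 4) * correction
Uncorrected distance = spacing / 4 = 262 / 4 = 65.5 m
ASD = 65.5 * 1.18 = 77 m

77


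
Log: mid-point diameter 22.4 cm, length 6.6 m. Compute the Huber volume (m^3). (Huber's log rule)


Huber: V = Am * L,  Am = pi*(Dm/200)^2
Am = pi*(22.4/200)^2 = 0.039408 m^2
V = 0.039408*6.6 = 0.2601 m^3

0.2601


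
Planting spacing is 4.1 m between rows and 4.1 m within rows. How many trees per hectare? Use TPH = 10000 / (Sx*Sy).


Formula: TPH = 10000 m^2/ha / (spacing_x * spacing_y)
Area per tree = 4.1 m * 4.1 m = 16.81 m^2
TPH = 10000 / 16.81 = 595 trees/ha

595


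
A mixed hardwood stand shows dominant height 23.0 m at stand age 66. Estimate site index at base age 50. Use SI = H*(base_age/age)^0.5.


Formula: SI = H_dom * (base_age / age)^0.5
Age ratio = 50 / 66 = 0.75758
sqrt(age_ratio) = 0.87039
SI = 23.0 * 0.87039 = 20.0 m

20.0


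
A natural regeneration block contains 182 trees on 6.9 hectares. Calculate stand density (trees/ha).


Formula: Stand Density = N_trees / Area_ha
Density = 182 trees / 6.9 ha
Density = 26 trees/ha

26


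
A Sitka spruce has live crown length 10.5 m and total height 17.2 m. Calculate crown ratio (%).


Formula: Crown Ratio = (Crown Length / Total Height) * 100
CR = (10.5 m / 17.2 m) * 100
CR = 0.6105 * 100 = 61.0%

61.0


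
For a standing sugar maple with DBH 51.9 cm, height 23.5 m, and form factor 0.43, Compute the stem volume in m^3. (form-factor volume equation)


Formula: V = pi * (DBH/200)^2 * H * ff
Radius = DBH/200 = 51.9/200 = 0.2595 m
Radius^2 = 0.2595^2 = 0.06734025 m^2
V = pi * 0.06734025 * 23.5 * 0.43
V = 2.138 m^3

2.138


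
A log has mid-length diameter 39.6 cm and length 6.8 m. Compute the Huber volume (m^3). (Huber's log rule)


Huber: V = Am * L,  Am = pi*(Dm/200)^2
Am = pi*(39.6/200)^2 = 0.123163 m^2
V = 0.123163*6.8 = 0.8375 m^3

0.8375


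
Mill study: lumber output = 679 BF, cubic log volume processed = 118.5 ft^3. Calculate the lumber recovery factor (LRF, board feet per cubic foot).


Formula: LRF = Lumber Output (BF) / Log Input (ft^3)
LRF = 679 BF / 118.5 ft^3
LRF = 5.73 BF/ft^3

5.73


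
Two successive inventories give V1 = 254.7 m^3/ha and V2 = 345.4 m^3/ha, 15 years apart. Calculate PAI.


Formula: PAI = (V_T2 - V_T1) / (T2 - T1)
Volume increment = 345.4 - 254.7 = 90.7 m^3/ha
PAI = 90.7 / 15 = 6.05 m^3/ha/year

6.05


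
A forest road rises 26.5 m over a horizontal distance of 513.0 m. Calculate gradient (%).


Formula: Gradient = rise / run * 100
Gradient = 26.5 / 513.0 * 100 = 5.2%

5.2


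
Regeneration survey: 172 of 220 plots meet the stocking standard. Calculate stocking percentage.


Formula: Stocking % = stocked plots / total plots * 100
Stocking = 172 / 220 * 100
Stocking = 0.7818 * 100 = 78.2%

78.2


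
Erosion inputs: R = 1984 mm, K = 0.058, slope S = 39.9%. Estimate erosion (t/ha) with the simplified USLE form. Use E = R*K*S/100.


Formula: E = R * K * S / 100  (simplified USLE)
R * K = 1984 * 0.058 = 115.072
E = 115.072 * 39.9 / 100 = 45.91 t/ha

45.91


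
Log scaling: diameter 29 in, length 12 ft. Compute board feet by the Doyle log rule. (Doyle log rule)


Doyle: BF = (D - 4)^2 * L / 16
Adjusted diameter = 29 - 4 = 25 in
(D-4)^2 = 25^2 = 625
BF = 625 * 12 / 16 = 469 BF

469


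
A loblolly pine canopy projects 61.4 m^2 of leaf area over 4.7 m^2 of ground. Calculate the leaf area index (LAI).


Formula: LAI = total leaf area / ground area  (dimensionless)
LAI = 61.4 m^2 / 4.7 m^2
LAI = 13.06

13.06


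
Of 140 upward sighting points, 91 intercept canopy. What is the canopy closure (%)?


Formula: Canopy closure = covered points / total points * 100
Closure = 91 / 140 * 100
Closure = 0.65 * 100 = 65.0%

65.0


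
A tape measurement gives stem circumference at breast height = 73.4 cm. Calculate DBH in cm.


Formula: DBH = C / pi
DBH = 73.4 / pi
pi = 3.14159...
DBH = 23.4 cm

23.4


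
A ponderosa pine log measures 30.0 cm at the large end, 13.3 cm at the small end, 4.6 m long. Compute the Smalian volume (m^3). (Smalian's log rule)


Smalian: V = (A1 + A2)/2 * L,  A = pi*(D/200)^2
A1 = pi*(30.0/200)^2 = 0.070686 m^2
A2 = pi*(13.3/200)^2 = 0.013893 m^2
V = (0.070686+0.013893)/2*4.6 = 0.1945 m^3

0.1945


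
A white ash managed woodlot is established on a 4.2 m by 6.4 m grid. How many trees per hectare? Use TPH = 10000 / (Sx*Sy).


Formula: TPH = 10000 m^2/ha / (spacing_x * spacing_y)
Area per tree = 4.2 m * 6.4 m = 26.88 m^2
TPH = 10000 / 26.88 = 372 trees/ha

372


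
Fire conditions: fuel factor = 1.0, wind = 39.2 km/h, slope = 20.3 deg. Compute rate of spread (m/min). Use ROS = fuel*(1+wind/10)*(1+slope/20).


Formula: ROS = fuel * (1 + wind/10) * (1 + slope/20)
Wind factor = 1 + 39.2/10 = 4.92
Slope factor = 1 + 20.3/20 = 2.015
ROS = 1.0 * 4.92 * 2.015 = 9.91 m/min

9.91


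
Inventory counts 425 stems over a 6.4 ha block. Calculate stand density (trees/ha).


Formula: Stand Density = N_trees / Area_ha
Density = 425 trees / 6.4 ha
Density = 66 trees/ha

66


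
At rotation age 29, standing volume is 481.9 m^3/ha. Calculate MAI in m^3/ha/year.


Formula: MAI = Total Volume / Stand Age
MAI = 481.9 m^3/ha / 29 years
MAI = 16.62 m^3/ha/year

16.62


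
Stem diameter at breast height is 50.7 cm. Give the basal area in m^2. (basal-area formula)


Formula: BA = pi * (DBH/2)^2 / 10000  (cm^2 to m^2)
Radius = DBH/2 = 50.7/2 = 25.35 cm
BA = pi * 25.35^2 / 10000
   = 2018.8581 cm^2 / 10000
   = 0.2019 m^2

0.2019


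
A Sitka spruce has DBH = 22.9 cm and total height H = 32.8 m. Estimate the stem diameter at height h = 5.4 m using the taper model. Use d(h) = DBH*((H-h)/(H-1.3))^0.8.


Taper: d(h) = DBH * ((H - h) / (H - 1.3))^0.8
Numerator = H - h = 32.8 - 5.4 = 27.4 m
Denominator = H - 1.3 = 32.8 - 1.3 = 31.5 m
Ratio = 27.4 / 31.5 = 0.86984
d = 22.9 * 0.86984^0.8 = 20.5 cm

20.5


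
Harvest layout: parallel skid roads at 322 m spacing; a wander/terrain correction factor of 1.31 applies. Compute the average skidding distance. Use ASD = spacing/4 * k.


Formula: ASD = (spacing / 4) * correction
Uncorrected distance = spacing / 4 = 322 / 4 = 80.5 m
ASD = 80.5 * 1.31 = 105 m

105


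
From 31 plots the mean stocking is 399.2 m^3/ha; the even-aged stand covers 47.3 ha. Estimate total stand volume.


Formula: Total Volume = Mean Volume per ha * Total Area
Total Volume = 399.2 m^3/ha * 47.3 ha
Total Volume = 18882 m^3

18882


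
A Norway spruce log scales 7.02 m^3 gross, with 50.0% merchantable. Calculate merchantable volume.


Formula: MV = V_total * (merchantable_pct / 100)
Merchantable fraction = 50.0% / 100 = 0.5
MV = 7.02 m^3 * 0.5 = 3.51 m^3

3.51


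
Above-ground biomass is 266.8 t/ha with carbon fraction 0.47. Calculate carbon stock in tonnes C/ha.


Formula: Carbon Stock = Biomass * Carbon Fraction
C = 266.8 t/ha * 0.47
C = 125.4 t C/ha

125.4


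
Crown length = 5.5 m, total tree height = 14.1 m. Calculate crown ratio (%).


Formula: Crown Ratio = (Crown Length / Total Height) * 100
CR = (5.5 m / 14.1 m) * 100
CR = 0.3901 * 100 = 39.0%

39.0


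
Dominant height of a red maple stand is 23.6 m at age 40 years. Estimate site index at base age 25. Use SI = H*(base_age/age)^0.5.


Formula: SI = H_dom * (base_age / age)^0.5
Age ratio = 25 / 40 = 0.625
sqrt(age_ratio) = 0.79057
SI = 23.6 * 0.79057 = 18.7 m

18.7


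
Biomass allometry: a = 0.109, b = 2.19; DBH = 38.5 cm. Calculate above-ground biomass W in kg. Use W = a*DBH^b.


Formula: W = a * DBH^b  (allometric power law)
DBH^b = 38.5^2.19 = 2965.917
W = 0.109 * 2965.917 = 323.3 kg

323.3


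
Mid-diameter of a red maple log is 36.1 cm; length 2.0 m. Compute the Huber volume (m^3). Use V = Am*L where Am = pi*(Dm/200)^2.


Huber: V = Am * L,  Am = pi*(Dm/200)^2
Am = pi*(36.1/200)^2 = 0.102354 m^2
V = 0.102354*2.0 = 0.2047 m^3

0.2047


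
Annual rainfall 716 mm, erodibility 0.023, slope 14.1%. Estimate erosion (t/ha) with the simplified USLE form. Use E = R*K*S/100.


Formula: E = R * K * S / 100  (simplified USLE)
R * K = 716 * 0.023 = 16.468
E = 16.468 * 14.1 / 100 = 2.32 t/ha

2.32


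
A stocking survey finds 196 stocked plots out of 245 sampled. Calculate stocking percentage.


Formula: Stocking % = stocked plots / total plots * 100
Stocking = 196 / 245 * 100
Stocking = 0.8 * 100 = 80.0%

80.0


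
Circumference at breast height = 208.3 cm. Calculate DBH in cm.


Formula: DBH = C / pi
DBH = 208.3 / pi
pi = 3.14159...
DBH = 66.3 cm

66.3


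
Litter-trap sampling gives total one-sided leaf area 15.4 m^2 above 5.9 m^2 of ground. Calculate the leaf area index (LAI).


Formula: LAI = total leaf area / ground area  (dimensionless)
LAI = 15.4 m^2 / 5.9 m^2
LAI = 2.61

2.61


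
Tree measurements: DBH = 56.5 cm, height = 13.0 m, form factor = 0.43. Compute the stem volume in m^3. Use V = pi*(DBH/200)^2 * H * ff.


Formula: V = pi * (DBH/200)^2 * H * ff
Radius = DBH/200 = 56.5/200 = 0.2825 m
Radius^2 = 0.2825^2 = 0.07980625 m^2
V = pi * 0.07980625 * 13.0 * 0.43
V = 1.402 m^3

1.402


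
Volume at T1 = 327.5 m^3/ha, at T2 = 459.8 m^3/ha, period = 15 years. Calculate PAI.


Formula: PAI = (V_T2 - V_T1) / (T2 - T1)
Volume increment = 459.8 - 327.5 = 132.3 m^3/ha
PAI = 132.3 / 15 = 8.82 m^3/ha/year

8.82


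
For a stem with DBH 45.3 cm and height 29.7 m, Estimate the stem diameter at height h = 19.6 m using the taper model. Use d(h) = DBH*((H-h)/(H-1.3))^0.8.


Taper: d(h) = DBH * ((H - h) / (H - 1.3))^0.8
Numerator = H - h = 29.7 - 19.6 = 10.1 m
Denominator = H - 1.3 = 29.7 - 1.3 = 28.4 m
Ratio = 10.1 / 28.4 = 0.35563
d = 45.3 * 0.35563^0.8 = 19.8 cm

19.8


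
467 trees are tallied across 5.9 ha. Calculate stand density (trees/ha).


Formula: Stand Density = N_trees / Area_ha
Density = 467 trees / 5.9 ha
Density = 79 trees/ha

79


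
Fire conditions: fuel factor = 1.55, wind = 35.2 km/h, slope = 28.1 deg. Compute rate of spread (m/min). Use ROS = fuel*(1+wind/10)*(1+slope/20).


Formula: ROS = fuel * (1 + wind/10) * (1 + slope/20)
Wind factor = 1 + 35.2/10 = 4.52
Slope factor = 1 + 28.1/20 = 2.405
ROS = 1.55 * 4.52 * 2.405 = 16.85 m/min

16.85


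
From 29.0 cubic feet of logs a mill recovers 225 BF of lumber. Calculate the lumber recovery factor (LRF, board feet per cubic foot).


Formula: LRF = Lumber Output (BF) / Log Input (ft^3)
LRF = 225 BF / 29.0 ft^3
LRF = 7.76 BF/ft^3

7.76


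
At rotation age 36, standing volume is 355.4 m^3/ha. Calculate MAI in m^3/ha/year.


Formula: MAI = Total Volume / Stand Age
MAI = 355.4 m^3/ha / 36 years
MAI = 9.87 m^3/ha/year

9.87


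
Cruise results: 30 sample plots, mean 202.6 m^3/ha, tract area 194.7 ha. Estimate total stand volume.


Formula: Total Volume = Mean Volume per ha * Total Area
Total Volume = 202.6 m^3/ha * 194.7 ha
Total Volume = 39446 m^3

39446


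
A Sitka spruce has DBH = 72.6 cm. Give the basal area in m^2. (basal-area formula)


Formula: BA = pi * (DBH/2)^2 / 10000  (cm^2 to m^2)
Radius = DBH/2 = 72.6/2 = 36.3 cm
BA = pi * 36.3^2 / 10000
   = 4139.6452 cm^2 / 10000
   = 0.414 m^2

0.414


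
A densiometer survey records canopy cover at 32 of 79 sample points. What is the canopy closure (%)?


Formula: Canopy closure = covered points / total points * 100
Closure = 32 / 79 * 100
Closure = 0.4051 * 100 = 40.5%

40.5


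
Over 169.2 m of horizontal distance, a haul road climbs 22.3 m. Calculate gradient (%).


Formula: Gradient = rise / run * 100
Gradient = 22.3 / 169.2 * 100 = 13.2%

13.2


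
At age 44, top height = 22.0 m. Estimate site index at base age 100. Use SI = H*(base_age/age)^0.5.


Formula: SI = H_dom * (base_age / age)^0.5
Age ratio = 100 / 44 = 2.27273
sqrt(age_ratio) = 1.50756
SI = 22.0 * 1.50756 = 33.2 m

33.2


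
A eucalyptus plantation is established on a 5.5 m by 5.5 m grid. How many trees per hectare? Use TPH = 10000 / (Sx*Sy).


Formula: TPH = 10000 m^2/ha / (spacing_x * spacing_y)
Area per tree = 5.5 m * 5.5 m = 30.25 m^2
TPH = 10000 / 30.25 = 331 trees/ha

331


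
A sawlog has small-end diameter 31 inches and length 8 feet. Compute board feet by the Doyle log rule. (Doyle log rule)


Doyle: BF = (D - 4)^2 * L / 16
Adjusted diameter = 31 - 4 = 27 in
(D-4)^2 = 27^2 = 729
BF = 729 * 8 / 16 = 365 BF

365


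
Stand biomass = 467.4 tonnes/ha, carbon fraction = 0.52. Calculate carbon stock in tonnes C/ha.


Formula: Carbon Stock = Biomass * Carbon Fraction
C = 467.4 t/ha * 0.52
C = 243.0 t C/ha

243.0


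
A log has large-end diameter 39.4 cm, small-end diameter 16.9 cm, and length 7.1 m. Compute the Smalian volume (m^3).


Smalian: V = (A1 + A2)/2 * L,  A = pi*(D/200)^2
A1 = pi*(39.4/200)^2 = 0.121922 m^2
A2 = pi*(16.9/200)^2 = 0.022432 m^2
V = (0.121922+0.022432)/2*7.1 = 0.5125 m^3

0.5125


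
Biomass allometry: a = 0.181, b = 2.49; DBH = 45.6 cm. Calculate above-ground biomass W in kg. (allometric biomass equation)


Formula: W = a * DBH^b  (allometric power law)
DBH^b = 45.6^2.49 = 13515.1994
W = 0.181 * 13515.1994 = 2446.3 kg

2446.3


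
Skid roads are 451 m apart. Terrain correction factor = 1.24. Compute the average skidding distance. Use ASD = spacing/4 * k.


Formula: ASD = (spacing / 4) * correction
Uncorrected distance = spacing / 4 = 451 / 4 = 112.75 m
ASD = 112.75 * 1.24 = 140 m

140


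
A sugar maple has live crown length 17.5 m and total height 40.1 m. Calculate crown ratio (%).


Formula: Crown Ratio = (Crown Length / Total Height) * 100
CR = (17.5 m / 40.1 m) * 100
CR = 0.4364 * 100 = 43.6%

43.6


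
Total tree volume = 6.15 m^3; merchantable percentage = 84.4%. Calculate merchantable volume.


Formula: MV = V_total * (merchantable_pct / 100)
Merchantable fraction = 84.4% / 100 = 0.844
MV = 6.15 m^3 * 0.844 = 5.191 m^3

5.191


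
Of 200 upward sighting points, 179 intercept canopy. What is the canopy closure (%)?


Formula: Canopy closure = covered points / total points * 100
Closure = 179 / 200 * 100
Closure = 0.895 * 100 = 89.5%

89.5


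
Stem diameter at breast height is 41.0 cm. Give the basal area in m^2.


Formula: BA = pi * (DBH/2)^2 / 10000  (cm^2 to m^2)
Radius = DBH/2 = 41.0/2 = 20.5 cm
BA = pi * 20.5^2 / 10000
   = 1320.2543 cm^2 / 10000
   = 0.132 m^2

0.132


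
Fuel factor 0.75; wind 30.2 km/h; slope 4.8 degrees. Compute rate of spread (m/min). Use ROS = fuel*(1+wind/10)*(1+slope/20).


Formula: ROS = fuel * (1 + wind/10) * (1 + slope/20)
Wind factor = 1 + 30.2/10 = 4.02
Slope factor = 1 + 4.8/20 = 1.24
ROS = 0.75 * 4.02 * 1.24 = 3.74 m/min

3.74


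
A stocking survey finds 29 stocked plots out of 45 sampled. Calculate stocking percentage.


Formula: Stocking % = stocked plots / total plots * 100
Stocking = 29 / 45 * 100
Stocking = 0.6444 * 100 = 64.4%

64.4


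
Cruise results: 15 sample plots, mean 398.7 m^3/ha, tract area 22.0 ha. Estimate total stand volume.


Formula: Total Volume = Mean Volume per ha * Total Area
Total Volume = 398.7 m^3/ha * 22.0 ha
Total Volume = 8771 m^3

8771


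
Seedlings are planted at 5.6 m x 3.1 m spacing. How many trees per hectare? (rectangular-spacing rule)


Formula: TPH = 10000 m^2/ha / (spacing_x * spacing_y)
Area per tree = 5.6 m * 3.1 m = 17.36 m^2
TPH = 10000 / 17.36 = 576 trees/ha

576


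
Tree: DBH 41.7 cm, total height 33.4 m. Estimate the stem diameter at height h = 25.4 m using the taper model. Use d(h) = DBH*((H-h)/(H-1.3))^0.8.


Taper: d(h) = DBH * ((H - h) / (H - 1.3))^0.8
Numerator = H - h = 33.4 - 25.4 = 8.0 m
Denominator = H - 1.3 = 33.4 - 1.3 = 32.1 m
Ratio = 8.0 / 32.1 = 0.24922
d = 41.7 * 0.24922^0.8 = 13.7 cm

13.7


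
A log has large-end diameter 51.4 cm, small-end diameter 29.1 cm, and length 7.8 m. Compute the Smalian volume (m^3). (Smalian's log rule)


Smalian: V = (A1 + A2)/2 * L,  A = pi*(D/200)^2
A1 = pi*(51.4/200)^2 = 0.207499 m^2
A2 = pi*(29.1/200)^2 = 0.066508 m^2
V = (0.207499+0.066508)/2*7.8 = 1.0686 m^3

1.0686


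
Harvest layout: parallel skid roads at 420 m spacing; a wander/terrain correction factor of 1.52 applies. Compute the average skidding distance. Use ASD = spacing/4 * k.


Formula: ASD = (spacing / 4) * correction
Uncorrected distance = spacing / 4 = 420 / 4 = 105 m
ASD = 105 * 1.52 = 160 m

160


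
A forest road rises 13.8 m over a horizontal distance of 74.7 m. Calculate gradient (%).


Formula: Gradient = rise / run * 100
Gradient = 13.8 / 74.7 * 100 = 18.5%

18.5


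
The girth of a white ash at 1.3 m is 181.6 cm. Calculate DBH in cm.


Formula: DBH = C / pi
DBH = 181.6 / pi
pi = 3.14159...
DBH = 57.8 cm

57.8


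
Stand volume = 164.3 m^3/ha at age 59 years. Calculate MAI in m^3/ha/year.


Formula: MAI = Total Volume / Stand Age
MAI = 164.3 m^3/ha / 59 years
MAI = 2.78 m^3/ha/year

2.78


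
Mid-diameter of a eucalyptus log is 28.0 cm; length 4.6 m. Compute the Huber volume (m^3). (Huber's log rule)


Huber: V = Am * L,  Am = pi*(Dm/200)^2
Am = pi*(28.0/200)^2 = 0.061575 m^2
V = 0.061575*4.6 = 0.2832 m^3

0.2832


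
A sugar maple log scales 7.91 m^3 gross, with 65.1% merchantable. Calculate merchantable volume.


Formula: MV = V_total * (merchantable_pct / 100)
Merchantable fraction = 65.1% / 100 = 0.651
MV = 7.91 m^3 * 0.651 = 5.149 m^3

5.149


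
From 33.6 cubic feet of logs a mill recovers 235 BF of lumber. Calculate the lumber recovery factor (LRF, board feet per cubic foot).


Formula: LRF = Lumber Output (BF) / Log Input (ft^3)
LRF = 235 BF / 33.6 ft^3
LRF = 6.99 BF/ft^3

6.99


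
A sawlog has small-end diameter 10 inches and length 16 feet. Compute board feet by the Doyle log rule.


Doyle: BF = (D - 4)^2 * L / 16
Adjusted diameter = 10 - 4 = 6 in
(D-4)^2 = 6^2 = 36
BF = 36 * 16 / 16 = 36 BF

36


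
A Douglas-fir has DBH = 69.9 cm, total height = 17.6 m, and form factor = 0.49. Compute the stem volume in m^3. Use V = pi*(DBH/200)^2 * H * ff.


Formula: V = pi * (DBH/200)^2 * H * ff
Radius = DBH/200 = 69.9/200 = 0.3495 m
Radius^2 = 0.3495^2 = 0.12215025 m^2
V = pi * 0.12215025 * 17.6 * 0.49
V = 3.309 m^3

3.309


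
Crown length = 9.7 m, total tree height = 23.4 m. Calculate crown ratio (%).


Formula: Crown Ratio = (Crown Length / Total Height) * 100
CR = (9.7 m / 23.4 m) * 100
CR = 0.4145 * 100 = 41.5%

41.5


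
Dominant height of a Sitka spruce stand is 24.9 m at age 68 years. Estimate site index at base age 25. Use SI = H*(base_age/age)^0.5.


Formula: SI = H_dom * (base_age / age)^0.5
Age ratio = 25 / 68 = 0.36765
sqrt(age_ratio) = 0.60634
SI = 24.9 * 0.60634 = 15.1 m

15.1


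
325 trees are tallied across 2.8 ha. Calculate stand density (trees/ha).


Formula: Stand Density = N_trees / Area_ha
Density = 325 trees / 2.8 ha
Density = 116 trees/ha

116


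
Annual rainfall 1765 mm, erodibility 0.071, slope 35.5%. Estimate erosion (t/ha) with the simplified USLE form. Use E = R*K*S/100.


Formula: E = R * K * S / 100  (simplified USLE)
R * K = 1765 * 0.071 = 125.315
E = 125.315 * 35.5 / 100 = 44.49 t/ha

44.49


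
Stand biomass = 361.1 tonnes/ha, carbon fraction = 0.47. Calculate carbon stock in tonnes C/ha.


Formula: Carbon Stock = Biomass * Carbon Fraction
C = 361.1 t/ha * 0.47
C = 169.7 t C/ha

169.7


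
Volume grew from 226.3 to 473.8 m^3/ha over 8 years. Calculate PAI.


Formula: PAI = (V_T2 - V_T1) / (T2 - T1)
Volume increment = 473.8 - 226.3 = 247.5 m^3/ha
PAI = 247.5 / 8 = 30.94 m^3/ha/year

30.94


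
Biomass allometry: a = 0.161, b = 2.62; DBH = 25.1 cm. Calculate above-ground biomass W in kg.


Formula: W = a * DBH^b  (allometric power law)
DBH^b = 25.1^2.62 = 4646.7055
W = 0.161 * 4646.7055 = 748.1 kg

748.1


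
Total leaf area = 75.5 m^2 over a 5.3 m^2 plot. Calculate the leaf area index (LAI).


Formula: LAI = total leaf area / ground area  (dimensionless)
LAI = 75.5 m^2 / 5.3 m^2
LAI = 14.25

14.25


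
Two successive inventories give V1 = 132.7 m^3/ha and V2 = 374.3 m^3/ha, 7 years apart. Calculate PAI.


Formula: PAI = (V_T2 - V_T1) / (T2 - T1)
Volume increment = 374.3 - 132.7 = 241.6 m^3/ha
PAI = 241.6 / 7 = 34.51 m^3/ha/year

34.51


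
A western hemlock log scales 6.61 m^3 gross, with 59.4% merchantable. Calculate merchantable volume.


Formula: MV = V_total * (merchantable_pct / 100)
Merchantable fraction = 59.4% / 100 = 0.594
MV = 6.61 m^3 * 0.594 = 3.926 m^3

3.926


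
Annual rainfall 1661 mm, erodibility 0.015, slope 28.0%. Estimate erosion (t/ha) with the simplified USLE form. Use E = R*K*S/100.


Formula: E = R * K * S / 100  (simplified USLE)
R * K = 1661 * 0.015 = 24.915
E = 24.915 * 28.0 / 100 = 6.98 t/ha

6.98


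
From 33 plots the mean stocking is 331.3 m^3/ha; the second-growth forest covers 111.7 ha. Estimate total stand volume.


Formula: Total Volume = Mean Volume per ha * Total Area
Total Volume = 331.3 m^3/ha * 111.7 ha
Total Volume = 37006 m^3

37006


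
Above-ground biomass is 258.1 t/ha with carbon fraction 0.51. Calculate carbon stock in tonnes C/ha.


Formula: Carbon Stock = Biomass * Carbon Fraction
C = 258.1 t/ha * 0.51
C = 131.6 t C/ha

131.6


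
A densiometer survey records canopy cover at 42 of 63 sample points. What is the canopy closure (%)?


Formula: Canopy closure = covered points / total points * 100
Closure = 42 / 63 * 100
Closure = 0.6667 * 100 = 66.7%

66.7


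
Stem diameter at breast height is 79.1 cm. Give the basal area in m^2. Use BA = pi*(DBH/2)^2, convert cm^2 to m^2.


Formula: BA = pi * (DBH/2)^2 / 10000  (cm^2 to m^2)
Radius = DBH/2 = 79.1/2 = 39.55 cm
BA = pi * 39.55^2 / 10000
   = 4914.0871 cm^2 / 10000
   = 0.4914 m^2

0.4914


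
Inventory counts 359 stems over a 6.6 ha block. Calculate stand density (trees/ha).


Formula: Stand Density = N_trees / Area_ha
Density = 359 trees / 6.6 ha
Density = 54 trees/ha

54


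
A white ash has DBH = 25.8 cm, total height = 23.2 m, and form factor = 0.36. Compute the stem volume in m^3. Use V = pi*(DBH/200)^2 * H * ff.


Formula: V = pi * (DBH/200)^2 * H * ff
Radius = DBH/200 = 25.8/200 = 0.129 m
Radius^2 = 0.129^2 = 0.016641 m^2
V = pi * 0.016641 * 23.2 * 0.36
V = 0.437 m^3

0.437


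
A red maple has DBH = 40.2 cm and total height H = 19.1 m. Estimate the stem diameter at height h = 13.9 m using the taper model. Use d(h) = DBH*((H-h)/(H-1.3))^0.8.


Taper: d(h) = DBH * ((H - h) / (H - 1.3))^0.8
Numerator = H - h = 19.1 - 13.9 = 5.2 m
Denominator = H - 1.3 = 19.1 - 1.3 = 17.8 m
Ratio = 5.2 / 17.8 = 0.29213
d = 40.2 * 0.29213^0.8 = 15.0 cm

15.0


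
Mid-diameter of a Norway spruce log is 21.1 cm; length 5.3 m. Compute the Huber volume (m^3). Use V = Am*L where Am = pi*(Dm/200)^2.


Huber: V = Am * L,  Am = pi*(Dm/200)^2
Am = pi*(21.1/200)^2 = 0.034967 m^2
V = 0.034967*5.3 = 0.1853 m^3

0.1853


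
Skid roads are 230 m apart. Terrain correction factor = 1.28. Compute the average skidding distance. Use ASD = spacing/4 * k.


Formula: ASD = (spacing / 4) * correction
Uncorrected distance = spacing / 4 = 230 / 4 = 57.5 m
ASD = 57.5 * 1.28 = 74 m

74


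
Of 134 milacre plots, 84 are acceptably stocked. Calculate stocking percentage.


Formula: Stocking % = stocked plots / total plots * 100
Stocking = 84 / 134 * 100
Stocking = 0.6269 * 100 = 62.7%

62.7


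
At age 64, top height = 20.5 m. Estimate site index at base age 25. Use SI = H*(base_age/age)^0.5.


Formula: SI = H_dom * (base_age / age)^0.5
Age ratio = 25 / 64 = 0.39062
sqrt(age_ratio) = 0.625
SI = 20.5 * 0.625 = 12.8 m

12.8


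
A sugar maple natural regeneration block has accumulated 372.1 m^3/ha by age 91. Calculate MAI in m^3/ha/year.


Formula: MAI = Total Volume / Stand Age
MAI = 372.1 m^3/ha / 91 years
MAI = 4.09 m^3/ha/year

4.09


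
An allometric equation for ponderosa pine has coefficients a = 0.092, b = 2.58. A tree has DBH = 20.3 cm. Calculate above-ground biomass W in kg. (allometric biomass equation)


Formula: W = a * DBH^b  (allometric power law)
DBH^b = 20.3^2.58 = 2362.3257
W = 0.092 * 2362.3257 = 217.3 kg

217.3


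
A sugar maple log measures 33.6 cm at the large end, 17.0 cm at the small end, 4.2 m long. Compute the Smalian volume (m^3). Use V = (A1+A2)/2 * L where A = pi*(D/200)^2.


Smalian: V = (A1 + A2)/2 * L,  A = pi*(D/200)^2
A1 = pi*(33.6/200)^2 = 0.088668 m^2
A2 = pi*(17.0/200)^2 = 0.022698 m^2
V = (0.088668+0.022698)/2*4.2 = 0.2339 m^3

0.2339


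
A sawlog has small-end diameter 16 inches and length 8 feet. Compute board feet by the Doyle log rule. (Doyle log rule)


Doyle: BF = (D - 4)^2 * L / 16
Adjusted diameter = 16 - 4 = 12 in
(D-4)^2 = 12^2 = 144
BF = 144 * 8 / 16 = 72 BF

72


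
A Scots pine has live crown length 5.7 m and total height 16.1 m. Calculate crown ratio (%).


Formula: Crown Ratio = (Crown Length / Total Height) * 100
CR = (5.7 m / 16.1 m) * 100
CR = 0.354 * 100 = 35.4%

35.4


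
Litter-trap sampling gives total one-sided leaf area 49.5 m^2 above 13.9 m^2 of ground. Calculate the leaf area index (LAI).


Formula: LAI = total leaf area / ground area  (dimensionless)
LAI = 49.5 m^2 / 13.9 m^2
LAI = 3.56

3.56


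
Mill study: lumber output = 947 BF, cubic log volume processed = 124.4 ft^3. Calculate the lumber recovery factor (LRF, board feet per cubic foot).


Formula: LRF = Lumber Output (BF) / Log Input (ft^3)
LRF = 947 BF / 124.4 ft^3
LRF = 7.61 BF/ft^3

7.61


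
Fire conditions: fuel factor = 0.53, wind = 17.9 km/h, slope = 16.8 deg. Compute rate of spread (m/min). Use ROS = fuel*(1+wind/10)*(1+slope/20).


Formula: ROS = fuel * (1 + wind/10) * (1 + slope/20)
Wind factor = 1 + 17.9/10 = 2.79
Slope factor = 1 + 16.8/20 = 1.84
ROS = 0.53 * 2.79 * 1.84 = 2.72 m/min

2.72


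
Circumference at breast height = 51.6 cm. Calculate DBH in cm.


Formula: DBH = C / pi
DBH = 51.6 / pi
pi = 3.14159...
DBH = 16.4 cm

16.4


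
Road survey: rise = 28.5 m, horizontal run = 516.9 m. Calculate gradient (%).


Formula: Gradient = rise / run * 100
Gradient = 28.5 / 516.9 * 100 = 5.5%

5.5


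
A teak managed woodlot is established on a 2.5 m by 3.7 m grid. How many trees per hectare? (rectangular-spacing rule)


Formula: TPH = 10000 m^2/ha / (spacing_x * spacing_y)
Area per tree = 2.5 m * 3.7 m = 9.25 m^2
TPH = 10000 / 9.25 = 1081 trees/ha

1081


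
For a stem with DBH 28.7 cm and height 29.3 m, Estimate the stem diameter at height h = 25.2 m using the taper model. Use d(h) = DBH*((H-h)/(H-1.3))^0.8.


Taper: d(h) = DBH * ((H - h) / (H - 1.3))^0.8
Numerator = H - h = 29.3 - 25.2 = 4.1 m
Denominator = H - 1.3 = 29.3 - 1.3 = 28.0 m
Ratio = 4.1 / 28.0 = 0.14643
d = 28.7 * 0.14643^0.8 = 6.2 cm

6.2


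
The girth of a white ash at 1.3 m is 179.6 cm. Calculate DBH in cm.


Formula: DBH = C / pi
DBH = 179.6 / pi
pi = 3.14159...
DBH = 57.2 cm

57.2


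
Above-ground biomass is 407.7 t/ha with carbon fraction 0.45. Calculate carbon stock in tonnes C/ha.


Formula: Carbon Stock = Biomass * Carbon Fraction
C = 407.7 t/ha * 0.45
C = 183.5 t C/ha

183.5


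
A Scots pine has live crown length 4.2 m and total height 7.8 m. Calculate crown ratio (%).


Formula: Crown Ratio = (Crown Length / Total Height) * 100
CR = (4.2 m / 7.8 m) * 100
CR = 0.5385 * 100 = 53.8%

53.8


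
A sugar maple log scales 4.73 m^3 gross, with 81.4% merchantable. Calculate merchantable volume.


Formula: MV = V_total * (merchantable_pct / 100)
Merchantable fraction = 81.4% / 100 = 0.814
MV = 4.73 m^3 * 0.814 = 3.85 m^3

3.85


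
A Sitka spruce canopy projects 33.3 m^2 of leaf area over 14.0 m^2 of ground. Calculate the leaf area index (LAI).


Formula: LAI = total leaf area / ground area  (dimensionless)
LAI = 33.3 m^2 / 14.0 m^2
LAI = 2.38

2.38


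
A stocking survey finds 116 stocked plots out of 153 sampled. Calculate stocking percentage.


Formula: Stocking % = stocked plots / total plots * 100
Stocking = 116 / 153 * 100
Stocking = 0.7582 * 100 = 75.8%

75.8


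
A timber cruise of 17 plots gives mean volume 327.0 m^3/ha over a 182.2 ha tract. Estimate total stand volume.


Formula: Total Volume = Mean Volume per ha * Total Area
Total Volume = 327.0 m^3/ha * 182.2 ha
Total Volume = 59579 m^3

59579


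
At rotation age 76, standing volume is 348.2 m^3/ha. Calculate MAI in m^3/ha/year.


Formula: MAI = Total Volume / Stand Age
MAI = 348.2 m^3/ha / 76 years
MAI = 4.58 m^3/ha/year

4.58


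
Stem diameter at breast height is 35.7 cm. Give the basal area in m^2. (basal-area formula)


Formula: BA = pi * (DBH/2)^2 / 10000  (cm^2 to m^2)
Radius = DBH/2 = 35.7/2 = 17.85 cm
BA = pi * 17.85^2 / 10000
   = 1000.9821 cm^2 / 10000
   = 0.1001 m^2

0.1001


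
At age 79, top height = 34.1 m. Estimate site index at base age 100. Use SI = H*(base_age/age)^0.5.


Formula: SI = H_dom * (base_age / age)^0.5
Age ratio = 100 / 79 = 1.26582
sqrt(age_ratio) = 1.12509
SI = 34.1 * 1.12509 = 38.4 m

38.4


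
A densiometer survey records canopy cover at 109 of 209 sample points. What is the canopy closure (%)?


Formula: Canopy closure = covered points / total points * 100
Closure = 109 / 209 * 100
Closure = 0.5215 * 100 = 52.2%

52.2


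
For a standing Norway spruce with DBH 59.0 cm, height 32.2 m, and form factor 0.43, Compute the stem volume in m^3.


Formula: V = pi * (DBH/200)^2 * H * ff
Radius = DBH/200 = 59.0/200 = 0.295 m
Radius^2 = 0.295^2 = 0.087025 m^2
V = pi * 0.087025 * 32.2 * 0.43
V = 3.785 m^3

3.785


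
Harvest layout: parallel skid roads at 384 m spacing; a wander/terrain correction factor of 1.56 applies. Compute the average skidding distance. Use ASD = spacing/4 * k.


Formula: ASD = (spacing / 4) * correction
Uncorrected distance = spacing / 4 = 384 / 4 = 96 m
ASD = 96 * 1.56 = 150 m

150


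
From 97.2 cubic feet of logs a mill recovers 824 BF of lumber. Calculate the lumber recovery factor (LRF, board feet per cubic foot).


Formula: LRF = Lumber Output (BF) / Log Input (ft^3)
LRF = 824 BF / 97.2 ft^3
LRF = 8.48 BF/ft^3

8.48


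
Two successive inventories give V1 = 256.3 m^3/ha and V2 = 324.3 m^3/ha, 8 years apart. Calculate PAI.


Formula: PAI = (V_T2 - V_T1) / (T2 - T1)
Volume increment = 324.3 - 256.3 = 68.0 m^3/ha
PAI = 68.0 / 8 = 8.5 m^3/ha/year

8.5


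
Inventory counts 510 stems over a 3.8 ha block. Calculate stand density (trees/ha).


Formula: Stand Density = N_trees / Area_ha
Density = 510 trees / 3.8 ha
Density = 134 trees/ha

134


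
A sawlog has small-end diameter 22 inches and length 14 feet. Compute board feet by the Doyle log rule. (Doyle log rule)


Doyle: BF = (D - 4)^2 * L / 16
Adjusted diameter = 22 - 4 = 18 in
(D-4)^2 = 18^2 = 324
BF = 324 * 14 / 16 = 284 BF

284


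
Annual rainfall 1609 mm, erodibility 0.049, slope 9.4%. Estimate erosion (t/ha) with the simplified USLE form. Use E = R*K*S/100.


Formula: E = R * K * S / 100  (simplified USLE)
R * K = 1609 * 0.049 = 78.841
E = 78.841 * 9.4 / 100 = 7.41 t/ha

7.41


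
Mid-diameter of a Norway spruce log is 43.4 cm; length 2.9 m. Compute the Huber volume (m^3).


Huber: V = Am * L,  Am = pi*(Dm/200)^2
Am = pi*(43.4/200)^2 = 0.147934 m^2
V = 0.147934*2.9 = 0.429 m^3

0.429


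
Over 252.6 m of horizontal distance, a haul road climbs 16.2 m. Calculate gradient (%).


Formula: Gradient = rise / run * 100
Gradient = 16.2 / 252.6 * 100 = 6.4%

6.4


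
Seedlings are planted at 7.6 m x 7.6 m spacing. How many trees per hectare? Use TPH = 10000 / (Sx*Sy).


Formula: TPH = 10000 m^2/ha / (spacing_x * spacing_y)
Area per tree = 7.6 m * 7.6 m = 57.76 m^2
TPH = 10000 / 57.76 = 173 trees/ha

173


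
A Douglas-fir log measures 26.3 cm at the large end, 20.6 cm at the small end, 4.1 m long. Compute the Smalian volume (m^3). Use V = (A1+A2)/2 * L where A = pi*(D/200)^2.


Smalian: V = (A1 + A2)/2 * L,  A = pi*(D/200)^2
A1 = pi*(26.3/200)^2 = 0.054325 m^2
A2 = pi*(20.6/200)^2 = 0.033329 m^2
V = (0.054325+0.033329)/2*4.1 = 0.1797 m^3

0.1797


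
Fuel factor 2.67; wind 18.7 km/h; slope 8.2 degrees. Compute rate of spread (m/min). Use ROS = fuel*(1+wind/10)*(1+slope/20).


Formula: ROS = fuel * (1 + wind/10) * (1 + slope/20)
Wind factor = 1 + 18.7/10 = 2.87
Slope factor = 1 + 8.2/20 = 1.41
ROS = 2.67 * 2.87 * 1.41 = 10.8 m/min

10.8


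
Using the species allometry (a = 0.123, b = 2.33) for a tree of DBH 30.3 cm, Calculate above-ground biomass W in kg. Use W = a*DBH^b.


Formula: W = a * DBH^b  (allometric power law)
DBH^b = 30.3^2.33 = 2829.8364
W = 0.123 * 2829.8364 = 348.1 kg

348.1


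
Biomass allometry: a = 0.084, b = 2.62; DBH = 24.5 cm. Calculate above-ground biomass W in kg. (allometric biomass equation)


Formula: W = a * DBH^b  (allometric power law)
DBH^b = 24.5^2.62 = 4361.2918
W = 0.084 * 4361.2918 = 366.3 kg

366.3


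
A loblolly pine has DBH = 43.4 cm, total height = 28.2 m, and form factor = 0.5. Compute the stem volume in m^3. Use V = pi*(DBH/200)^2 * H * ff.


Formula: V = pi * (DBH/200)^2 * H * ff
Radius = DBH/200 = 43.4/200 = 0.217 m
Radius^2 = 0.217^2 = 0.047089 m^2
V = pi * 0.047089 * 28.2 * 0.5
V = 2.086 m^3

2.086


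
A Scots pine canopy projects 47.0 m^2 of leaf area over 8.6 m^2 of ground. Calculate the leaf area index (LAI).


Formula: LAI = total leaf area / ground area  (dimensionless)
LAI = 47.0 m^2 / 8.6 m^2
LAI = 5.47

5.47


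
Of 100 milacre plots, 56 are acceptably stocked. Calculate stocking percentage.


Formula: Stocking % = stocked plots / total plots * 100
Stocking = 56 / 100 * 100
Stocking = 0.56 * 100 = 56.0%

56.0


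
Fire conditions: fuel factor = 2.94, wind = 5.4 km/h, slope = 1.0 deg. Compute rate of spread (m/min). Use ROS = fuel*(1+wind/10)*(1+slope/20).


Formula: ROS = fuel * (1 + wind/10) * (1 + slope/20)
Wind factor = 1 + 5.4/10 = 1.54
Slope factor = 1 + 1.0/20 = 1.05
ROS = 2.94 * 1.54 * 1.05 = 4.75 m/min

4.75


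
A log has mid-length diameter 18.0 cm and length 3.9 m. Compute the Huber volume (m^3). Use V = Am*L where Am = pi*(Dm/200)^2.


Huber: V = Am * L,  Am = pi*(Dm/200)^2
Am = pi*(18.0/200)^2 = 0.025447 m^2
V = 0.025447*3.9 = 0.0992 m^3

0.0992


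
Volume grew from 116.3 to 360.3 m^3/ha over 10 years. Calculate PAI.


Formula: PAI = (V_T2 - V_T1) / (T2 - T1)
Volume increment = 360.3 - 116.3 = 244.0 m^3/ha
PAI = 244.0 / 10 = 24.4 m^3/ha/year

24.4


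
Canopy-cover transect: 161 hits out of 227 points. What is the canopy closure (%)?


Formula: Canopy closure = covered points / total points * 100
Closure = 161 / 227 * 100
Closure = 0.7093 * 100 = 70.9%

70.9


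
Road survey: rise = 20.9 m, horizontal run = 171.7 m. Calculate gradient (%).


Formula: Gradient = rise / run * 100
Gradient = 20.9 / 171.7 * 100 = 12.2%

12.2


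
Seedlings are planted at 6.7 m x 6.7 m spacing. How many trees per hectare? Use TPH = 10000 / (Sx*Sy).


Formula: TPH = 10000 m^2/ha / (spacing_x * spacing_y)
Area per tree = 6.7 m * 6.7 m = 44.89 m^2
TPH = 10000 / 44.89 = 223 trees/ha

223


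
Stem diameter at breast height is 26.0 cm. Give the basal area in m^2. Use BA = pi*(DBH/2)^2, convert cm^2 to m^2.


Formula: BA = pi * (DBH/2)^2 / 10000  (cm^2 to m^2)
Radius = DBH/2 = 26.0/2 = 13.0 cm
BA = pi * 13.0^2 / 10000
   = 530.9292 cm^2 / 10000
   = 0.0531 m^2

0.0531


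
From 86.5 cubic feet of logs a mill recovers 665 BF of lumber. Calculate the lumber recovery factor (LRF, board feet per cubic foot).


Formula: LRF = Lumber Output (BF) / Log Input (ft^3)
LRF = 665 BF / 86.5 ft^3
LRF = 7.69 BF/ft^3

7.69


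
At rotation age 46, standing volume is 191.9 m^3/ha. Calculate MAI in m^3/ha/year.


Formula: MAI = Total Volume / Stand Age
MAI = 191.9 m^3/ha / 46 years
MAI = 4.17 m^3/ha/year

4.17


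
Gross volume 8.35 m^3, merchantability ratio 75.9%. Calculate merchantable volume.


Formula: MV = V_total * (merchantable_pct / 100)
Merchantable fraction = 75.9% / 100 = 0.759
MV = 8.35 m^3 * 0.759 = 6.338 m^3

6.338


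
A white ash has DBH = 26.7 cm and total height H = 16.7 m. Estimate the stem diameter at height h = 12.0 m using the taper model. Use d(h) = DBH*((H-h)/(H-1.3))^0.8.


Taper: d(h) = DBH * ((H - h) / (H - 1.3))^0.8
Numerator = H - h = 16.7 - 12.0 = 4.7 m
Denominator = H - 1.3 = 16.7 - 1.3 = 15.4 m
Ratio = 4.7 / 15.4 = 0.30519
d = 26.7 * 0.30519^0.8 = 10.3 cm

10.3


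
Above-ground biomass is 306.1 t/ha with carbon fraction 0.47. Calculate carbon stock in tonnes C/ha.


Formula: Carbon Stock = Biomass * Carbon Fraction
C = 306.1 t/ha * 0.47
C = 143.9 t C/ha

143.9
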